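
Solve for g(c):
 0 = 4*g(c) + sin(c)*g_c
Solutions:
 g(c) = C1*(cos(c)^2 + 2*cos(c) + 1)/(cos(c)^2 - 2*cos(c) + 1)


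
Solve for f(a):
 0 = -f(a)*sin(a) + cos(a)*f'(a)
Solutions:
 f(a) = C1/cos(a)


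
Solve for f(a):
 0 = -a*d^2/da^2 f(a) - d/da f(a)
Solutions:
 f(a) = C1 + C2*log(a)


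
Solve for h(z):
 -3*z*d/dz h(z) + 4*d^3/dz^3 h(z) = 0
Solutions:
 h(z) = C1 + Integral(C2*airyai(6^(1/3)*z/2) + C3*airybi(6^(1/3)*z/2), z)


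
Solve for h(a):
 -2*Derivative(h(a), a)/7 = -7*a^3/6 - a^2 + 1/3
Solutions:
 h(a) = C1 + 49*a^4/48 + 7*a^3/6 - 7*a/6


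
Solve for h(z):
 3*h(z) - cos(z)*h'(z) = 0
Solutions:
 h(z) = C1*(sin(z) + 1)^(3/2)/(sin(z) - 1)^(3/2)


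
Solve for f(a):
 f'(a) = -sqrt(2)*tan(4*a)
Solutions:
 f(a) = C1 + sqrt(2)*log(cos(4*a))/4


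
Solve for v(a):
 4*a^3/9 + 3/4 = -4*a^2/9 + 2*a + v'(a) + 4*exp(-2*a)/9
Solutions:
 v(a) = C1 + a^4/9 + 4*a^3/27 - a^2 + 3*a/4 + 2*exp(-2*a)/9


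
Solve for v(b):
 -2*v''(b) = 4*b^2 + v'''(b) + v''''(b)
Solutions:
 v(b) = C1 + C2*b - b^4/6 + b^3/3 + b^2/2 + (C3*sin(sqrt(7)*b/2) + C4*cos(sqrt(7)*b/2))*exp(-b/2)


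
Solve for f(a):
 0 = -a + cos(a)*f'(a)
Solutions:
 f(a) = C1 + Integral(a/cos(a), a)


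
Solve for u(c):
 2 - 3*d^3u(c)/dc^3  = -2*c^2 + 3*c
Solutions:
 u(c) = C1 + C2*c + C3*c^2 + c^5/90 - c^4/24 + c^3/9


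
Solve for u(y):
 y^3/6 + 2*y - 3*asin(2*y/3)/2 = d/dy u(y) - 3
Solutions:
 u(y) = C1 + y^4/24 + y^2 - 3*y*asin(2*y/3)/2 + 3*y - 3*sqrt(9 - 4*y^2)/4


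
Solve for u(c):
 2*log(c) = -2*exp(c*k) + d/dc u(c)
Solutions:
 u(c) = C1 + 2*c*log(c) - 2*c + Piecewise((2*exp(c*k)/k, Ne(k, 0)), (2*c, True))


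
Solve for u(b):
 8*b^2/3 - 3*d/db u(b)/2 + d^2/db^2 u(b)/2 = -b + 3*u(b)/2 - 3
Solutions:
 u(b) = C1*exp(b*(3 - sqrt(21))/2) + C2*exp(b*(3 + sqrt(21))/2) + 16*b^2/9 - 26*b/9 + 164/27


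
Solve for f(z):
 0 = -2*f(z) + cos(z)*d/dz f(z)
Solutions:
 f(z) = C1*(sin(z) + 1)/(sin(z) - 1)


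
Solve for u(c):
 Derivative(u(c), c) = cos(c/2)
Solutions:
 u(c) = C1 + 2*sin(c/2)


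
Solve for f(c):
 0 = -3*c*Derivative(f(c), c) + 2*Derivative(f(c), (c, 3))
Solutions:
 f(c) = C1 + Integral(C2*airyai(2^(2/3)*3^(1/3)*c/2) + C3*airybi(2^(2/3)*3^(1/3)*c/2), c)


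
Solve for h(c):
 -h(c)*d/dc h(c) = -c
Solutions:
 h(c) = -sqrt(C1 + c^2)
 h(c) = sqrt(C1 + c^2)


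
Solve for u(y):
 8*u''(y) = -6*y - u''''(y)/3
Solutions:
 u(y) = C1 + C2*y + C3*sin(2*sqrt(6)*y) + C4*cos(2*sqrt(6)*y) - y^3/8


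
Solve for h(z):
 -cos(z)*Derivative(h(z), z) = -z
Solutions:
 h(z) = C1 + Integral(z/cos(z), z)


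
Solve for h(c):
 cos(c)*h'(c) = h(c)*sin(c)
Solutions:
 h(c) = C1/cos(c)


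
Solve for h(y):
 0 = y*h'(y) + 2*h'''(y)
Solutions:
 h(y) = C1 + Integral(C2*airyai(-2^(2/3)*y/2) + C3*airybi(-2^(2/3)*y/2), y)


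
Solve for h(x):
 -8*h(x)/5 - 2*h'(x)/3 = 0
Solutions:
 h(x) = C1*exp(-12*x/5)


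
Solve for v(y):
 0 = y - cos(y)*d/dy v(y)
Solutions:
 v(y) = C1 + Integral(y/cos(y), y)


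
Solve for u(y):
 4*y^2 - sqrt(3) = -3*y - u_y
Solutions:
 u(y) = C1 - 4*y^3/3 - 3*y^2/2 + sqrt(3)*y


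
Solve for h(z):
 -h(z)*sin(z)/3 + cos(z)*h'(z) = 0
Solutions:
 h(z) = C1/cos(z)^(1/3)


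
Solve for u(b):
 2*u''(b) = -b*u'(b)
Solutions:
 u(b) = C1 + C2*erf(b/2)


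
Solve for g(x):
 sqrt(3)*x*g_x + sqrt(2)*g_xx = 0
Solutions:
 g(x) = C1 + C2*erf(6^(1/4)*x/2)


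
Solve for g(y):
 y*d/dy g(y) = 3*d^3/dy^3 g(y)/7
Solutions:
 g(y) = C1 + Integral(C2*airyai(3^(2/3)*7^(1/3)*y/3) + C3*airybi(3^(2/3)*7^(1/3)*y/3), y)


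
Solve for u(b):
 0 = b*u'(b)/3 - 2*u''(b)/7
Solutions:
 u(b) = C1 + C2*erfi(sqrt(21)*b/6)


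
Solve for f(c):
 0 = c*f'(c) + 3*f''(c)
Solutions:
 f(c) = C1 + C2*erf(sqrt(6)*c/6)


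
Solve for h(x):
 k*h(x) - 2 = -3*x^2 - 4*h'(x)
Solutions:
 h(x) = C1*exp(-k*x/4) - 3*x^2/k + 2/k + 24*x/k^2 - 96/k^3


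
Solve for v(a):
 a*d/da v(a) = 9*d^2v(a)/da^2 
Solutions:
 v(a) = C1 + C2*erfi(sqrt(2)*a/6)


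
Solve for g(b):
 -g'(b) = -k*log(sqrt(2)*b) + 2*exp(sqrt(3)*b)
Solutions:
 g(b) = C1 + b*k*log(b) + b*k*(-1 + log(2)/2) - 2*sqrt(3)*exp(sqrt(3)*b)/3


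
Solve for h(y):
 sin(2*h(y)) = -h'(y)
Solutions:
 h(y) = pi - acos((-C1 - exp(4*y))/(C1 - exp(4*y)))/2
 h(y) = acos((-C1 - exp(4*y))/(C1 - exp(4*y)))/2


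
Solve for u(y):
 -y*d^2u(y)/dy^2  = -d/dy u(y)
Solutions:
 u(y) = C1 + C2*y^2


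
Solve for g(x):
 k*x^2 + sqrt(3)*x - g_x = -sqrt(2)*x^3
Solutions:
 g(x) = C1 + k*x^3/3 + sqrt(2)*x^4/4 + sqrt(3)*x^2/2


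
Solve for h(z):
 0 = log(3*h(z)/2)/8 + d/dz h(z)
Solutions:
 -8*Integral(1/(-log(_y) - log(3) + log(2)), (_y, h(z))) = C1 - z


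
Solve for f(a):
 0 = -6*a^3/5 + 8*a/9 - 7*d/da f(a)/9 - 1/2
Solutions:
 f(a) = C1 - 27*a^4/70 + 4*a^2/7 - 9*a/14


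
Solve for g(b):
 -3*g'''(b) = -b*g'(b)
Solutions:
 g(b) = C1 + Integral(C2*airyai(3^(2/3)*b/3) + C3*airybi(3^(2/3)*b/3), b)


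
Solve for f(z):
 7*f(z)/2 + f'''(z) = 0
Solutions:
 f(z) = C3*exp(-2^(2/3)*7^(1/3)*z/2) + (C1*sin(2^(2/3)*sqrt(3)*7^(1/3)*z/4) + C2*cos(2^(2/3)*sqrt(3)*7^(1/3)*z/4))*exp(2^(2/3)*7^(1/3)*z/4)


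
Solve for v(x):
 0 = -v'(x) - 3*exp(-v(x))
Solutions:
 v(x) = log(C1 - 3*x)


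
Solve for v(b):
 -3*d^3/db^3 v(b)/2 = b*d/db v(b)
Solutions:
 v(b) = C1 + Integral(C2*airyai(-2^(1/3)*3^(2/3)*b/3) + C3*airybi(-2^(1/3)*3^(2/3)*b/3), b)


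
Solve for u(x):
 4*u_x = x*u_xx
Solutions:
 u(x) = C1 + C2*x^5


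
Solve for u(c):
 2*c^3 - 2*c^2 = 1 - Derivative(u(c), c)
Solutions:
 u(c) = C1 - c^4/2 + 2*c^3/3 + c


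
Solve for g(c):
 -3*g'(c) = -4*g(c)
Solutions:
 g(c) = C1*exp(4*c/3)


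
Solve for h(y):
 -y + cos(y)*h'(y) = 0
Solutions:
 h(y) = C1 + Integral(y/cos(y), y)


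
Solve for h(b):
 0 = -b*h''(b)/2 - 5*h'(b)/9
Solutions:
 h(b) = C1 + C2/b^(1/9)


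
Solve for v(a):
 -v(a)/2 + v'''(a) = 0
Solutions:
 v(a) = C3*exp(2^(2/3)*a/2) + (C1*sin(2^(2/3)*sqrt(3)*a/4) + C2*cos(2^(2/3)*sqrt(3)*a/4))*exp(-2^(2/3)*a/4)


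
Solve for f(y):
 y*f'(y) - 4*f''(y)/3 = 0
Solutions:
 f(y) = C1 + C2*erfi(sqrt(6)*y/4)


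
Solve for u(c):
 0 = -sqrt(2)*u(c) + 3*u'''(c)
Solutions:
 u(c) = C3*exp(2^(1/6)*3^(2/3)*c/3) + (C1*sin(6^(1/6)*c/2) + C2*cos(6^(1/6)*c/2))*exp(-2^(1/6)*3^(2/3)*c/6)


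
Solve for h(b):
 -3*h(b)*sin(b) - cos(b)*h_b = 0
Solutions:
 h(b) = C1*cos(b)^3


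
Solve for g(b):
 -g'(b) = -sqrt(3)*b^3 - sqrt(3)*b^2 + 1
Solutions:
 g(b) = C1 + sqrt(3)*b^4/4 + sqrt(3)*b^3/3 - b


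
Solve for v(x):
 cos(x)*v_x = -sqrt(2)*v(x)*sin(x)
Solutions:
 v(x) = C1*cos(x)^(sqrt(2))


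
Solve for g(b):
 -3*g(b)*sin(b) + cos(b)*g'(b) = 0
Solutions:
 g(b) = C1/cos(b)^3


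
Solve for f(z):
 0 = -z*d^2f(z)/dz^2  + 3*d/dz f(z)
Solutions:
 f(z) = C1 + C2*z^4


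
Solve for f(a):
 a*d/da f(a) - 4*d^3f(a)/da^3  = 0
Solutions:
 f(a) = C1 + Integral(C2*airyai(2^(1/3)*a/2) + C3*airybi(2^(1/3)*a/2), a)


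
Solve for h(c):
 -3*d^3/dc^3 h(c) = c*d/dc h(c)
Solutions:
 h(c) = C1 + Integral(C2*airyai(-3^(2/3)*c/3) + C3*airybi(-3^(2/3)*c/3), c)


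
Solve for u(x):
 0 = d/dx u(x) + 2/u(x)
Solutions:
 u(x) = -sqrt(C1 - 4*x)
 u(x) = sqrt(C1 - 4*x)


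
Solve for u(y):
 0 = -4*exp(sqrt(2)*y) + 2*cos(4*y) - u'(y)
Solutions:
 u(y) = C1 - 2*sqrt(2)*exp(sqrt(2)*y) + sin(4*y)/2


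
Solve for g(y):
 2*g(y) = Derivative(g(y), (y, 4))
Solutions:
 g(y) = C1*exp(-2^(1/4)*y) + C2*exp(2^(1/4)*y) + C3*sin(2^(1/4)*y) + C4*cos(2^(1/4)*y)


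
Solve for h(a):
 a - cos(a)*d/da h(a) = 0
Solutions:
 h(a) = C1 + Integral(a/cos(a), a)


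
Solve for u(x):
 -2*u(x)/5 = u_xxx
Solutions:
 u(x) = C3*exp(-2^(1/3)*5^(2/3)*x/5) + (C1*sin(2^(1/3)*sqrt(3)*5^(2/3)*x/10) + C2*cos(2^(1/3)*sqrt(3)*5^(2/3)*x/10))*exp(2^(1/3)*5^(2/3)*x/10)


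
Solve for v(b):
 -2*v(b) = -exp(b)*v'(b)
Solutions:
 v(b) = C1*exp(-2*exp(-b))


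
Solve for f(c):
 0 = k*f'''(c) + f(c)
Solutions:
 f(c) = C1*exp(c*(-1/k)^(1/3)) + C2*exp(c*(-1/k)^(1/3)*(-1 + sqrt(3)*I)/2) + C3*exp(-c*(-1/k)^(1/3)*(1 + sqrt(3)*I)/2)


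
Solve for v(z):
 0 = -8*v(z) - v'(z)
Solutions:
 v(z) = C1*exp(-8*z)


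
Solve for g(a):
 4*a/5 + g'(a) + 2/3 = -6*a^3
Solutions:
 g(a) = C1 - 3*a^4/2 - 2*a^2/5 - 2*a/3


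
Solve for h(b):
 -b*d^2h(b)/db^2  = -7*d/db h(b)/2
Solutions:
 h(b) = C1 + C2*b^(9/2)


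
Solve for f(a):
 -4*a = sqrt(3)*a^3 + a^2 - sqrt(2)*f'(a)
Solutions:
 f(a) = C1 + sqrt(6)*a^4/8 + sqrt(2)*a^3/6 + sqrt(2)*a^2


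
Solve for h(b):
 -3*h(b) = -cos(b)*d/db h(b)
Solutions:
 h(b) = C1*(sin(b) + 1)^(3/2)/(sin(b) - 1)^(3/2)


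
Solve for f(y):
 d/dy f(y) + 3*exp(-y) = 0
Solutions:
 f(y) = C1 + 3*exp(-y)


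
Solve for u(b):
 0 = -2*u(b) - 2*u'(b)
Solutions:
 u(b) = C1*exp(-b)


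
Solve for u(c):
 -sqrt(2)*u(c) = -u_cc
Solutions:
 u(c) = C1*exp(-2^(1/4)*c) + C2*exp(2^(1/4)*c)


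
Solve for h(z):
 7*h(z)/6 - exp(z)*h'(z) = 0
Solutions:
 h(z) = C1*exp(-7*exp(-z)/6)


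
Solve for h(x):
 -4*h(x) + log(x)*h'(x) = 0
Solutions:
 h(x) = C1*exp(4*li(x))


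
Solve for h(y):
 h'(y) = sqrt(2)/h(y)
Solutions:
 h(y) = -sqrt(C1 + 2*sqrt(2)*y)
 h(y) = sqrt(C1 + 2*sqrt(2)*y)


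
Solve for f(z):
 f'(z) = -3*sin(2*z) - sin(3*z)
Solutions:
 f(z) = C1 + 3*cos(2*z)/2 + cos(3*z)/3


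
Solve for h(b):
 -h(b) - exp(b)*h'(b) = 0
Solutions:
 h(b) = C1*exp(exp(-b))


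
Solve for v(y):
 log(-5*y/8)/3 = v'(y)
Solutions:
 v(y) = C1 + y*log(-y)/3 + y*(-log(2) - 1/3 + log(5)/3)


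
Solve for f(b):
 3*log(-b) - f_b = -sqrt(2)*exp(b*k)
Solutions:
 f(b) = C1 + 3*b*log(-b) - 3*b + Piecewise((sqrt(2)*exp(b*k)/k, Ne(k, 0)), (sqrt(2)*b, True))


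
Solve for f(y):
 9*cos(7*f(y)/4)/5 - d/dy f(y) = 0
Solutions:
 -9*y/5 - 2*log(sin(7*f(y)/4) - 1)/7 + 2*log(sin(7*f(y)/4) + 1)/7 = C1


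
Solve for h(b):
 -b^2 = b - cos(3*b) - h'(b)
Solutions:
 h(b) = C1 + b^3/3 + b^2/2 - sin(3*b)/3


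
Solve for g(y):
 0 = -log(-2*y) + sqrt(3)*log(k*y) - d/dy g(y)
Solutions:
 g(y) = C1 + y*(sqrt(3)*log(-k) - sqrt(3) - log(2) + 1) - y*(1 - sqrt(3))*log(-y)


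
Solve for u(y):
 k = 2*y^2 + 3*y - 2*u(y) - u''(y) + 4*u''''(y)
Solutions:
 u(y) = C1*exp(-sqrt(2)*y*sqrt(1 + sqrt(33))/4) + C2*exp(sqrt(2)*y*sqrt(1 + sqrt(33))/4) + C3*sin(sqrt(2)*y*sqrt(-1 + sqrt(33))/4) + C4*cos(sqrt(2)*y*sqrt(-1 + sqrt(33))/4) - k/2 + y^2 + 3*y/2 - 1


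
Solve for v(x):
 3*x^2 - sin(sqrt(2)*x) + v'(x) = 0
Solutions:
 v(x) = C1 - x^3 - sqrt(2)*cos(sqrt(2)*x)/2


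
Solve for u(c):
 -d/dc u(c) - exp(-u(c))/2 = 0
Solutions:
 u(c) = log(C1 - c/2)


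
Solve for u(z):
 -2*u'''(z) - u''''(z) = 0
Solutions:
 u(z) = C1 + C2*z + C3*z^2 + C4*exp(-2*z)


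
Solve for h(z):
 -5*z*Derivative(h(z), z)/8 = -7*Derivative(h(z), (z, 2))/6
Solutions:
 h(z) = C1 + C2*erfi(sqrt(210)*z/28)


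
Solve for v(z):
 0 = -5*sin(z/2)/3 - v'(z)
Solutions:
 v(z) = C1 + 10*cos(z/2)/3


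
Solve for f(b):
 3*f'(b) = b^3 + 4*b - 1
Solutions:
 f(b) = C1 + b^4/12 + 2*b^2/3 - b/3


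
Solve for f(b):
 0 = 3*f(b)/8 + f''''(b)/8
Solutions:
 f(b) = (C1*sin(sqrt(2)*3^(1/4)*b/2) + C2*cos(sqrt(2)*3^(1/4)*b/2))*exp(-sqrt(2)*3^(1/4)*b/2) + (C3*sin(sqrt(2)*3^(1/4)*b/2) + C4*cos(sqrt(2)*3^(1/4)*b/2))*exp(sqrt(2)*3^(1/4)*b/2)


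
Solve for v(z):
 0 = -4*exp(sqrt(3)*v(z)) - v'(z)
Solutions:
 v(z) = sqrt(3)*(2*log(1/(C1 + 4*z)) - log(3))/6


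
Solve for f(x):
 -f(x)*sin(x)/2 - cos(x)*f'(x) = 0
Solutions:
 f(x) = C1*sqrt(cos(x))


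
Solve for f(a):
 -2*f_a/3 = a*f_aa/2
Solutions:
 f(a) = C1 + C2/a^(1/3)


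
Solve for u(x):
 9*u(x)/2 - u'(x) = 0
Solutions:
 u(x) = C1*exp(9*x/2)


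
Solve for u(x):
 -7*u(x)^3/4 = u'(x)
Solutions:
 u(x) = -sqrt(2)*sqrt(-1/(C1 - 7*x))
 u(x) = sqrt(2)*sqrt(-1/(C1 - 7*x))


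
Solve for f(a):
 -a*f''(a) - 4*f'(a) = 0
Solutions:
 f(a) = C1 + C2/a^3


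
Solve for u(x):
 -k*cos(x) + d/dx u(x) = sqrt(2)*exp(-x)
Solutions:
 u(x) = C1 + k*sin(x) - sqrt(2)*exp(-x)


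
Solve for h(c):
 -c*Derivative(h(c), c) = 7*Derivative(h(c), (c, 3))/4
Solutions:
 h(c) = C1 + Integral(C2*airyai(-14^(2/3)*c/7) + C3*airybi(-14^(2/3)*c/7), c)


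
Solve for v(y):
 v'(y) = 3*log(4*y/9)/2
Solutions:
 v(y) = C1 + 3*y*log(y)/2 - 3*y*log(3) - 3*y/2 + 3*y*log(2)


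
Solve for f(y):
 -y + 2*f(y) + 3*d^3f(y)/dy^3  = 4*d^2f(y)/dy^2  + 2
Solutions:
 f(y) = C1*exp(y*(16/(9*sqrt(345) + 179)^(1/3) + (9*sqrt(345) + 179)^(1/3) + 8)/18)*sin(sqrt(3)*y*(-(9*sqrt(345) + 179)^(1/3) + 16/(9*sqrt(345) + 179)^(1/3))/18) + C2*exp(y*(16/(9*sqrt(345) + 179)^(1/3) + (9*sqrt(345) + 179)^(1/3) + 8)/18)*cos(sqrt(3)*y*(-(9*sqrt(345) + 179)^(1/3) + 16/(9*sqrt(345) + 179)^(1/3))/18) + C3*exp(y*(-(9*sqrt(345) + 179)^(1/3) - 16/(9*sqrt(345) + 179)^(1/3) + 4)/9) + y/2 + 1


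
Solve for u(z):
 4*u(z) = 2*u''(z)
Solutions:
 u(z) = C1*exp(-sqrt(2)*z) + C2*exp(sqrt(2)*z)


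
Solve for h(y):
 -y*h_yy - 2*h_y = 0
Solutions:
 h(y) = C1 + C2/y


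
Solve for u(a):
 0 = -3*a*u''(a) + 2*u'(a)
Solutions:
 u(a) = C1 + C2*a^(5/3)


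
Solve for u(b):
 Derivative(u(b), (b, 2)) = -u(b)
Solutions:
 u(b) = C1*sin(b) + C2*cos(b)


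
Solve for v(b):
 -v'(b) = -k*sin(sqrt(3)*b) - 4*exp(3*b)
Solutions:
 v(b) = C1 - sqrt(3)*k*cos(sqrt(3)*b)/3 + 4*exp(3*b)/3


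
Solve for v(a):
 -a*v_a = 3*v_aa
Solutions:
 v(a) = C1 + C2*erf(sqrt(6)*a/6)


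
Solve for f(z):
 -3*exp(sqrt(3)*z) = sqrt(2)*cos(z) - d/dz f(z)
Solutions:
 f(z) = C1 + sqrt(3)*exp(sqrt(3)*z) + sqrt(2)*sin(z)


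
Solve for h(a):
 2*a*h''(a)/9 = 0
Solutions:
 h(a) = C1 + C2*a


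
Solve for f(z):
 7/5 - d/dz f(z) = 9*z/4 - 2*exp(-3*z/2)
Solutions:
 f(z) = C1 - 9*z^2/8 + 7*z/5 - 4*exp(-3*z/2)/3


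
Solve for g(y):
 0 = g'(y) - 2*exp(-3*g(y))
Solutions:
 g(y) = log(C1 + 6*y)/3
 g(y) = log((-3^(1/3) - 3^(5/6)*I)*(C1 + 2*y)^(1/3)/2)
 g(y) = log((-3^(1/3) + 3^(5/6)*I)*(C1 + 2*y)^(1/3)/2)


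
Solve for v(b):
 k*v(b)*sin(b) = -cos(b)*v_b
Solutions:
 v(b) = C1*exp(k*log(cos(b)))


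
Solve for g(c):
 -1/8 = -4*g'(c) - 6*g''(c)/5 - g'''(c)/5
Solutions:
 g(c) = C1 + c/32 + (C2*sin(sqrt(11)*c) + C3*cos(sqrt(11)*c))*exp(-3*c)


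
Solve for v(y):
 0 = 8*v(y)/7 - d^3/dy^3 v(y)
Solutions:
 v(y) = C3*exp(2*7^(2/3)*y/7) + (C1*sin(sqrt(3)*7^(2/3)*y/7) + C2*cos(sqrt(3)*7^(2/3)*y/7))*exp(-7^(2/3)*y/7)


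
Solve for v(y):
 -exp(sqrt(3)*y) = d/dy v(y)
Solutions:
 v(y) = C1 - sqrt(3)*exp(sqrt(3)*y)/3


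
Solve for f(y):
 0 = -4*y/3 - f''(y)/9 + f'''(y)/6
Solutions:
 f(y) = C1 + C2*y + C3*exp(2*y/3) - 2*y^3 - 9*y^2


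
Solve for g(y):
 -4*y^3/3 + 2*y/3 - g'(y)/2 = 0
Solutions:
 g(y) = C1 - 2*y^4/3 + 2*y^2/3


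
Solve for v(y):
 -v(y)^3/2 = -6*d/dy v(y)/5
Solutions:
 v(y) = -sqrt(6)*sqrt(-1/(C1 + 5*y))
 v(y) = sqrt(6)*sqrt(-1/(C1 + 5*y))


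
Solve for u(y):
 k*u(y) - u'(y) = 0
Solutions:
 u(y) = C1*exp(k*y)


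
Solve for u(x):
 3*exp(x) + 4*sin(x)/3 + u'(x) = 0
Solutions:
 u(x) = C1 - 3*exp(x) + 4*cos(x)/3


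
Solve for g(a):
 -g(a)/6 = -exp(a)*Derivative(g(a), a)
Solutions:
 g(a) = C1*exp(-exp(-a)/6)


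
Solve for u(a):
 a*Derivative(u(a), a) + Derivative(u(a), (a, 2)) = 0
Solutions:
 u(a) = C1 + C2*erf(sqrt(2)*a/2)


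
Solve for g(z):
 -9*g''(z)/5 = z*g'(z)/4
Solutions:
 g(z) = C1 + C2*erf(sqrt(10)*z/12)


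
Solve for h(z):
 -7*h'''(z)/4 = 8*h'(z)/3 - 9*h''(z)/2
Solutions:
 h(z) = C1 + C2*exp(z*(27 - sqrt(57))/21) + C3*exp(z*(sqrt(57) + 27)/21)


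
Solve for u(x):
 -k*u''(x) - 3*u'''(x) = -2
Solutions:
 u(x) = C1 + C2*x + C3*exp(-k*x/3) + x^2/k


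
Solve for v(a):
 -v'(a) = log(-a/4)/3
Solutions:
 v(a) = C1 - a*log(-a)/3 + a*(1 + 2*log(2))/3


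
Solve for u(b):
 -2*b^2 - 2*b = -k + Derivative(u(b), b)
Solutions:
 u(b) = C1 - 2*b^3/3 - b^2 + b*k


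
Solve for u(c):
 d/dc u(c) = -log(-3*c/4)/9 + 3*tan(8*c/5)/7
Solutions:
 u(c) = C1 - c*log(-c)/9 - c*log(3)/9 + c/9 + 2*c*log(2)/9 - 15*log(cos(8*c/5))/56


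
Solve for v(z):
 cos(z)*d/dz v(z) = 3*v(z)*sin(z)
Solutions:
 v(z) = C1/cos(z)^3


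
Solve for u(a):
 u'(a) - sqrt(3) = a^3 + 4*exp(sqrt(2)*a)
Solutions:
 u(a) = C1 + a^4/4 + sqrt(3)*a + 2*sqrt(2)*exp(sqrt(2)*a)


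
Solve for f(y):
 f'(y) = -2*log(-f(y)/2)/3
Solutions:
 3*Integral(1/(log(-_y) - log(2)), (_y, f(y)))/2 = C1 - y


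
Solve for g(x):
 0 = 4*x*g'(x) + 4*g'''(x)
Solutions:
 g(x) = C1 + Integral(C2*airyai(-x) + C3*airybi(-x), x)


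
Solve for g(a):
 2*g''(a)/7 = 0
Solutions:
 g(a) = C1 + C2*a


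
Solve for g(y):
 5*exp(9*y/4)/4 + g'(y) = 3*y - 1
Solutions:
 g(y) = C1 + 3*y^2/2 - y - 5*exp(9*y/4)/9


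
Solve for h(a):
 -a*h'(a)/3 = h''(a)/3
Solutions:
 h(a) = C1 + C2*erf(sqrt(2)*a/2)


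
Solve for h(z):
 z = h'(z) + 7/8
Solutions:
 h(z) = C1 + z^2/2 - 7*z/8


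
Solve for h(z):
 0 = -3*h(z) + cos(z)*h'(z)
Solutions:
 h(z) = C1*(sin(z) + 1)^(3/2)/(sin(z) - 1)^(3/2)


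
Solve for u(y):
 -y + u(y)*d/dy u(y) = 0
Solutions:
 u(y) = -sqrt(C1 + y^2)
 u(y) = sqrt(C1 + y^2)


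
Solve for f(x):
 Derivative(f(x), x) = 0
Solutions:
 f(x) = C1


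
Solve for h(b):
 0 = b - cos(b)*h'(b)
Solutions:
 h(b) = C1 + Integral(b/cos(b), b)


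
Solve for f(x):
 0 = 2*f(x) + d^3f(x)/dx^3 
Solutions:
 f(x) = C3*exp(-2^(1/3)*x) + (C1*sin(2^(1/3)*sqrt(3)*x/2) + C2*cos(2^(1/3)*sqrt(3)*x/2))*exp(2^(1/3)*x/2)


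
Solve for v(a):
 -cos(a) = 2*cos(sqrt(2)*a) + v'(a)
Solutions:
 v(a) = C1 - sin(a) - sqrt(2)*sin(sqrt(2)*a)


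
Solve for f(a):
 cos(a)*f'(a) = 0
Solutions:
 f(a) = C1


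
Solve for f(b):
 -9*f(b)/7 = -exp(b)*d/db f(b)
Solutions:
 f(b) = C1*exp(-9*exp(-b)/7)


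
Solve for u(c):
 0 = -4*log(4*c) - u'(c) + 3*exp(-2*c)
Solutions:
 u(c) = C1 - 4*c*log(c) + 4*c*(1 - 2*log(2)) - 3*exp(-2*c)/2


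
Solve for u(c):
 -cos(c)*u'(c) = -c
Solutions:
 u(c) = C1 + Integral(c/cos(c), c)


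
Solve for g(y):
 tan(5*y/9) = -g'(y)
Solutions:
 g(y) = C1 + 9*log(cos(5*y/9))/5


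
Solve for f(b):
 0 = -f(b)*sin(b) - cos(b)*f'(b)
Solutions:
 f(b) = C1*cos(b)


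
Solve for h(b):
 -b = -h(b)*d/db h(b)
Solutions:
 h(b) = -sqrt(C1 + b^2)
 h(b) = sqrt(C1 + b^2)


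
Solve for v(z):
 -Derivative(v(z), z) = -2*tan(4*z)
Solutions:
 v(z) = C1 - log(cos(4*z))/2


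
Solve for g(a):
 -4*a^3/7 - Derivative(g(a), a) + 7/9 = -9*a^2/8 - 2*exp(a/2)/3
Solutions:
 g(a) = C1 - a^4/7 + 3*a^3/8 + 7*a/9 + 4*exp(a/2)/3


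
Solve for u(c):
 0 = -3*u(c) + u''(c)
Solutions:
 u(c) = C1*exp(-sqrt(3)*c) + C2*exp(sqrt(3)*c)


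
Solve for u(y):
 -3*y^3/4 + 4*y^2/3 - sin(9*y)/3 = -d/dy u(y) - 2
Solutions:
 u(y) = C1 + 3*y^4/16 - 4*y^3/9 - 2*y - cos(9*y)/27


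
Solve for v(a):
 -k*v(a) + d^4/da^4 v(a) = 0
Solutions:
 v(a) = C1*exp(-a*k^(1/4)) + C2*exp(a*k^(1/4)) + C3*exp(-I*a*k^(1/4)) + C4*exp(I*a*k^(1/4))


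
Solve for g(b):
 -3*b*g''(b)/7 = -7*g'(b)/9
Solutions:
 g(b) = C1 + C2*b^(76/27)


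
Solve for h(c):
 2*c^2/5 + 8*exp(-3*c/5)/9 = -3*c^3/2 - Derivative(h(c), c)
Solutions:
 h(c) = C1 - 3*c^4/8 - 2*c^3/15 + 40*exp(-3*c/5)/27


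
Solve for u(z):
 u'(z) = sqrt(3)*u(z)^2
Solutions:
 u(z) = -1/(C1 + sqrt(3)*z)


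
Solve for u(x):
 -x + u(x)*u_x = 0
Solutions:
 u(x) = -sqrt(C1 + x^2)
 u(x) = sqrt(C1 + x^2)


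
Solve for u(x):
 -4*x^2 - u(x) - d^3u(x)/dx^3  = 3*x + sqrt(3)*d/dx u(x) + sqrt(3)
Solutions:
 u(x) = C1*exp(x*(-2*2^(1/3)*3^(5/6)/(3 + sqrt(4*sqrt(3) + 9))^(1/3) + 6^(2/3)*(3 + sqrt(4*sqrt(3) + 9))^(1/3))/12)*sin(x*(2*6^(1/3)/(3 + sqrt(4*sqrt(3) + 9))^(1/3) + 2^(2/3)*3^(1/6)*(3 + sqrt(4*sqrt(3) + 9))^(1/3))/4) + C2*exp(x*(-2*2^(1/3)*3^(5/6)/(3 + sqrt(4*sqrt(3) + 9))^(1/3) + 6^(2/3)*(3 + sqrt(4*sqrt(3) + 9))^(1/3))/12)*cos(x*(2*6^(1/3)/(3 + sqrt(4*sqrt(3) + 9))^(1/3) + 2^(2/3)*3^(1/6)*(3 + sqrt(4*sqrt(3) + 9))^(1/3))/4) + C3*exp(-x*(-2*2^(1/3)*3^(5/6)/(3 + sqrt(4*sqrt(3) + 9))^(1/3) + 6^(2/3)*(3 + sqrt(4*sqrt(3) + 9))^(1/3))/6) - 4*x^2 - 3*x + 8*sqrt(3)*x - 24 + 2*sqrt(3)


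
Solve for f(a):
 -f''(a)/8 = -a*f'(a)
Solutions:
 f(a) = C1 + C2*erfi(2*a)


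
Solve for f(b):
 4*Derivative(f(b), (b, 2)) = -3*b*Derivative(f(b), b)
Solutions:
 f(b) = C1 + C2*erf(sqrt(6)*b/4)


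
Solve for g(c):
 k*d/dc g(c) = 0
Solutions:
 g(c) = C1


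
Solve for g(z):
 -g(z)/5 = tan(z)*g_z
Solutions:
 g(z) = C1/sin(z)^(1/5)


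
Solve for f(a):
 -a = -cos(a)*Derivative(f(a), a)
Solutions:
 f(a) = C1 + Integral(a/cos(a), a)


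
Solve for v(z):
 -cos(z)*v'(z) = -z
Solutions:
 v(z) = C1 + Integral(z/cos(z), z)


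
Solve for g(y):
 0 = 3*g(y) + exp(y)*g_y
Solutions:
 g(y) = C1*exp(3*exp(-y))


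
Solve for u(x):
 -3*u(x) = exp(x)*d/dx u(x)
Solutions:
 u(x) = C1*exp(3*exp(-x))


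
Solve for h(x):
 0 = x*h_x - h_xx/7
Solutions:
 h(x) = C1 + C2*erfi(sqrt(14)*x/2)


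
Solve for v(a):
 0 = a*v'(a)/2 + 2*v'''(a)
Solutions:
 v(a) = C1 + Integral(C2*airyai(-2^(1/3)*a/2) + C3*airybi(-2^(1/3)*a/2), a)


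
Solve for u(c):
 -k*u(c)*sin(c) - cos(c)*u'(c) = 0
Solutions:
 u(c) = C1*exp(k*log(cos(c)))


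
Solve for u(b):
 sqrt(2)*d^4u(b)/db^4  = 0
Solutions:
 u(b) = C1 + C2*b + C3*b^2 + C4*b^3


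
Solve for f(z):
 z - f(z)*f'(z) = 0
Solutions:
 f(z) = -sqrt(C1 + z^2)
 f(z) = sqrt(C1 + z^2)


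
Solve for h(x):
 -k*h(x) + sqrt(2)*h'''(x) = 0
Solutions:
 h(x) = C1*exp(2^(5/6)*k^(1/3)*x/2) + C2*exp(2^(5/6)*k^(1/3)*x*(-1 + sqrt(3)*I)/4) + C3*exp(-2^(5/6)*k^(1/3)*x*(1 + sqrt(3)*I)/4)


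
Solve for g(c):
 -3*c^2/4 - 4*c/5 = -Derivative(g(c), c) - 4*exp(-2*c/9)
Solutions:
 g(c) = C1 + c^3/4 + 2*c^2/5 + 18*exp(-2*c/9)


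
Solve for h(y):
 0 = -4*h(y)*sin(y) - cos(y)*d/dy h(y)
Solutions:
 h(y) = C1*cos(y)^4


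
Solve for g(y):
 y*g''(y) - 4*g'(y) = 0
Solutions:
 g(y) = C1 + C2*y^5


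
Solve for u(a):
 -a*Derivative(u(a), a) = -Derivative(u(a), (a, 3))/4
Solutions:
 u(a) = C1 + Integral(C2*airyai(2^(2/3)*a) + C3*airybi(2^(2/3)*a), a)


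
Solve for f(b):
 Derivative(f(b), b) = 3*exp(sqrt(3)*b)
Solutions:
 f(b) = C1 + sqrt(3)*exp(sqrt(3)*b)


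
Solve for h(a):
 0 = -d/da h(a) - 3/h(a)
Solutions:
 h(a) = -sqrt(C1 - 6*a)
 h(a) = sqrt(C1 - 6*a)


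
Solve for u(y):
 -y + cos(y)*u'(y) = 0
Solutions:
 u(y) = C1 + Integral(y/cos(y), y)


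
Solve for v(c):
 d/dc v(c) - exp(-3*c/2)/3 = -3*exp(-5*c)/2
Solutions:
 v(c) = C1 + 3*exp(-5*c)/10 - 2*exp(-3*c/2)/9


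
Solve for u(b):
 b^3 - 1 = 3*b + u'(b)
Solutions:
 u(b) = C1 + b^4/4 - 3*b^2/2 - b


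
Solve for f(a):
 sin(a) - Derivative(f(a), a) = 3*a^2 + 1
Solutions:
 f(a) = C1 - a^3 - a - cos(a)


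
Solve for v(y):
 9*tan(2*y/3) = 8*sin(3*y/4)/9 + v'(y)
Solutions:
 v(y) = C1 - 27*log(cos(2*y/3))/2 + 32*cos(3*y/4)/27


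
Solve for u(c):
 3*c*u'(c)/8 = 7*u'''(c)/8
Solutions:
 u(c) = C1 + Integral(C2*airyai(3^(1/3)*7^(2/3)*c/7) + C3*airybi(3^(1/3)*7^(2/3)*c/7), c)


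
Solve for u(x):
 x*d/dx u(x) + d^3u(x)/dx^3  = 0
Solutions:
 u(x) = C1 + Integral(C2*airyai(-x) + C3*airybi(-x), x)


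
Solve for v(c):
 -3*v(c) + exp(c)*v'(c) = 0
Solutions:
 v(c) = C1*exp(-3*exp(-c))


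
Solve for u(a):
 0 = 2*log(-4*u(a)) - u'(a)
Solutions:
 -Integral(1/(log(-_y) + 2*log(2)), (_y, u(a)))/2 = C1 - a


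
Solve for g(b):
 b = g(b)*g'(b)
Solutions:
 g(b) = -sqrt(C1 + b^2)
 g(b) = sqrt(C1 + b^2)


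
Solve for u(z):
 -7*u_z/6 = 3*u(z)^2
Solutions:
 u(z) = 7/(C1 + 18*z)


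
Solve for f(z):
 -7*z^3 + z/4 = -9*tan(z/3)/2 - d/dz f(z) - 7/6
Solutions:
 f(z) = C1 + 7*z^4/4 - z^2/8 - 7*z/6 + 27*log(cos(z/3))/2


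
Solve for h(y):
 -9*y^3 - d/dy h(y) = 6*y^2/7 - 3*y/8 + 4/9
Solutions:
 h(y) = C1 - 9*y^4/4 - 2*y^3/7 + 3*y^2/16 - 4*y/9


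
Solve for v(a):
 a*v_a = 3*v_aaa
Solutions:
 v(a) = C1 + Integral(C2*airyai(3^(2/3)*a/3) + C3*airybi(3^(2/3)*a/3), a)


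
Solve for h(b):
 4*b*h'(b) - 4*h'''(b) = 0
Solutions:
 h(b) = C1 + Integral(C2*airyai(b) + C3*airybi(b), b)


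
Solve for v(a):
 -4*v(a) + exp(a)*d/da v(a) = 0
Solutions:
 v(a) = C1*exp(-4*exp(-a))


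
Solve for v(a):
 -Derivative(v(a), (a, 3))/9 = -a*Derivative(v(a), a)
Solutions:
 v(a) = C1 + Integral(C2*airyai(3^(2/3)*a) + C3*airybi(3^(2/3)*a), a)


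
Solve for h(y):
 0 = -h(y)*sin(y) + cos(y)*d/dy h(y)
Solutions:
 h(y) = C1/cos(y)


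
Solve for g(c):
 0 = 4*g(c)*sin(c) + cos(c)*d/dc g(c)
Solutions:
 g(c) = C1*cos(c)^4


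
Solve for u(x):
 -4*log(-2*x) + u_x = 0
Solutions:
 u(x) = C1 + 4*x*log(-x) + 4*x*(-1 + log(2))


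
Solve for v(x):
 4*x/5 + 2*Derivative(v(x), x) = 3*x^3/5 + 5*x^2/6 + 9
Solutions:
 v(x) = C1 + 3*x^4/40 + 5*x^3/36 - x^2/5 + 9*x/2


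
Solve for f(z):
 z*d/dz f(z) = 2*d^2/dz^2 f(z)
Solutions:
 f(z) = C1 + C2*erfi(z/2)


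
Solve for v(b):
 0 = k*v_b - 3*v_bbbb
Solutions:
 v(b) = C1 + C2*exp(3^(2/3)*b*k^(1/3)/3) + C3*exp(b*k^(1/3)*(-3^(2/3) + 3*3^(1/6)*I)/6) + C4*exp(-b*k^(1/3)*(3^(2/3) + 3*3^(1/6)*I)/6)


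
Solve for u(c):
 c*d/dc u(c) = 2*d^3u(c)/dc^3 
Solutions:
 u(c) = C1 + Integral(C2*airyai(2^(2/3)*c/2) + C3*airybi(2^(2/3)*c/2), c)


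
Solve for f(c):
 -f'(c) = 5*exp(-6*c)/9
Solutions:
 f(c) = C1 + 5*exp(-6*c)/54


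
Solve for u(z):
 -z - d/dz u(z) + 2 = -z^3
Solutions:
 u(z) = C1 + z^4/4 - z^2/2 + 2*z


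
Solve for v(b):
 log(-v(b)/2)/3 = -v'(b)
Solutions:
 3*Integral(1/(log(-_y) - log(2)), (_y, v(b))) = C1 - b


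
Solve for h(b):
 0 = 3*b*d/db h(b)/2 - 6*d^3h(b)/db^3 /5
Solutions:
 h(b) = C1 + Integral(C2*airyai(10^(1/3)*b/2) + C3*airybi(10^(1/3)*b/2), b)


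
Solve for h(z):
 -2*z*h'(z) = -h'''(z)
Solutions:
 h(z) = C1 + Integral(C2*airyai(2^(1/3)*z) + C3*airybi(2^(1/3)*z), z)


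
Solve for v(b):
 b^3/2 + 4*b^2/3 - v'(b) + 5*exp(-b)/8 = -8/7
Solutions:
 v(b) = C1 + b^4/8 + 4*b^3/9 + 8*b/7 - 5*exp(-b)/8


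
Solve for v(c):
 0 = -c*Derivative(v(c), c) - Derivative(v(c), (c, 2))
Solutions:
 v(c) = C1 + C2*erf(sqrt(2)*c/2)


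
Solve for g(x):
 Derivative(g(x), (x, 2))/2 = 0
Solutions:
 g(x) = C1 + C2*x


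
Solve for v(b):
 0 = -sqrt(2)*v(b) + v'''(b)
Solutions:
 v(b) = C3*exp(2^(1/6)*b) + (C1*sin(2^(1/6)*sqrt(3)*b/2) + C2*cos(2^(1/6)*sqrt(3)*b/2))*exp(-2^(1/6)*b/2)


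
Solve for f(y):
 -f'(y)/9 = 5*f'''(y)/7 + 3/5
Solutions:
 f(y) = C1 + C2*sin(sqrt(35)*y/15) + C3*cos(sqrt(35)*y/15) - 27*y/5


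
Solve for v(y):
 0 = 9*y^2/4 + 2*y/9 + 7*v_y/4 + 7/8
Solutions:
 v(y) = C1 - 3*y^3/7 - 4*y^2/63 - y/2


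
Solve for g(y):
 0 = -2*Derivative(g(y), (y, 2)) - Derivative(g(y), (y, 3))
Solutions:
 g(y) = C1 + C2*y + C3*exp(-2*y)


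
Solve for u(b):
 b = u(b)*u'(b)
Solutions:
 u(b) = -sqrt(C1 + b^2)
 u(b) = sqrt(C1 + b^2)


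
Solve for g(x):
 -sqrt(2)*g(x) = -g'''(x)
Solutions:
 g(x) = C3*exp(2^(1/6)*x) + (C1*sin(2^(1/6)*sqrt(3)*x/2) + C2*cos(2^(1/6)*sqrt(3)*x/2))*exp(-2^(1/6)*x/2)


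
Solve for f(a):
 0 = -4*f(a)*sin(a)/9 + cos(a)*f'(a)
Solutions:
 f(a) = C1/cos(a)^(4/9)


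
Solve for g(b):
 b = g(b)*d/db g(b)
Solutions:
 g(b) = -sqrt(C1 + b^2)
 g(b) = sqrt(C1 + b^2)


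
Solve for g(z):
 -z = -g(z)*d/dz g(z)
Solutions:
 g(z) = -sqrt(C1 + z^2)
 g(z) = sqrt(C1 + z^2)


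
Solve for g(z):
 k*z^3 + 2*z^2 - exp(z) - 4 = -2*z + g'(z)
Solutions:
 g(z) = C1 + k*z^4/4 + 2*z^3/3 + z^2 - 4*z - exp(z)


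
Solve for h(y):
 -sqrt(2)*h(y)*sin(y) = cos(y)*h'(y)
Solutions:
 h(y) = C1*cos(y)^(sqrt(2))


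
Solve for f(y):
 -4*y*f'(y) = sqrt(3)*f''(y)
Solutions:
 f(y) = C1 + C2*erf(sqrt(2)*3^(3/4)*y/3)


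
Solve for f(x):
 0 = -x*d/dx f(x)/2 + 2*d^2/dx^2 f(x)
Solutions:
 f(x) = C1 + C2*erfi(sqrt(2)*x/4)


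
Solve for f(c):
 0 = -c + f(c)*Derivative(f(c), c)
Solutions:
 f(c) = -sqrt(C1 + c^2)
 f(c) = sqrt(C1 + c^2)


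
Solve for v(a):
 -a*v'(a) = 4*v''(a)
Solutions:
 v(a) = C1 + C2*erf(sqrt(2)*a/4)


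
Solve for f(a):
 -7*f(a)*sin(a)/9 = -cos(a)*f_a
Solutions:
 f(a) = C1/cos(a)^(7/9)


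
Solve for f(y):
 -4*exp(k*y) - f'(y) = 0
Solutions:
 f(y) = C1 - 4*exp(k*y)/k


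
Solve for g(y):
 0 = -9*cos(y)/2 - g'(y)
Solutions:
 g(y) = C1 - 9*sin(y)/2


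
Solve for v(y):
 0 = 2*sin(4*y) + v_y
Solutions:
 v(y) = C1 + cos(4*y)/2


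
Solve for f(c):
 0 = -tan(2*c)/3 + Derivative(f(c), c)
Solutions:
 f(c) = C1 - log(cos(2*c))/6


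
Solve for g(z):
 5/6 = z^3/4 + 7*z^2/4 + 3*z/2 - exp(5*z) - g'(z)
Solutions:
 g(z) = C1 + z^4/16 + 7*z^3/12 + 3*z^2/4 - 5*z/6 - exp(5*z)/5


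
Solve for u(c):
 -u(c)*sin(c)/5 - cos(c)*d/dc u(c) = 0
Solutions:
 u(c) = C1*cos(c)^(1/5)


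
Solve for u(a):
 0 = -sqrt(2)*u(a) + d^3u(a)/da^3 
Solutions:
 u(a) = C3*exp(2^(1/6)*a) + (C1*sin(2^(1/6)*sqrt(3)*a/2) + C2*cos(2^(1/6)*sqrt(3)*a/2))*exp(-2^(1/6)*a/2)


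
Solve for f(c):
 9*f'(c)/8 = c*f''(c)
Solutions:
 f(c) = C1 + C2*c^(17/8)


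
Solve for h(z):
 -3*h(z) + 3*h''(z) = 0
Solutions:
 h(z) = C1*exp(-z) + C2*exp(z)


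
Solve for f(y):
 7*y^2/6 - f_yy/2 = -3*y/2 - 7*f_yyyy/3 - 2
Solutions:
 f(y) = C1 + C2*y + C3*exp(-sqrt(42)*y/14) + C4*exp(sqrt(42)*y/14) + 7*y^4/36 + y^3/2 + 116*y^2/9


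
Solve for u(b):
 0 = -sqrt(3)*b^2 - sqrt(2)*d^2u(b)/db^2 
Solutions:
 u(b) = C1 + C2*b - sqrt(6)*b^4/24


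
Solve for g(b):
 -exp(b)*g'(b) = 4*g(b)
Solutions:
 g(b) = C1*exp(4*exp(-b))


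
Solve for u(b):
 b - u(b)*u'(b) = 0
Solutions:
 u(b) = -sqrt(C1 + b^2)
 u(b) = sqrt(C1 + b^2)


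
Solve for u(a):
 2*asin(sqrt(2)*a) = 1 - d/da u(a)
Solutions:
 u(a) = C1 - 2*a*asin(sqrt(2)*a) + a - sqrt(2)*sqrt(1 - 2*a^2)


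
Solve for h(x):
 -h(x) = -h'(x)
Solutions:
 h(x) = C1*exp(x)


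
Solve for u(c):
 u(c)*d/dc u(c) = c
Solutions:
 u(c) = -sqrt(C1 + c^2)
 u(c) = sqrt(C1 + c^2)


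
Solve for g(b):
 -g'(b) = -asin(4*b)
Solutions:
 g(b) = C1 + b*asin(4*b) + sqrt(1 - 16*b^2)/4


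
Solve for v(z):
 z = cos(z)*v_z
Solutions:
 v(z) = C1 + Integral(z/cos(z), z)


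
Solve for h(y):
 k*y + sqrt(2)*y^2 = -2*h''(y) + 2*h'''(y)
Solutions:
 h(y) = C1 + C2*y + C3*exp(y) - sqrt(2)*y^4/24 + y^3*(-k - 2*sqrt(2))/12 + y^2*(-k - 2*sqrt(2))/4


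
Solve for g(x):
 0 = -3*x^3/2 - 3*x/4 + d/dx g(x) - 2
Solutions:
 g(x) = C1 + 3*x^4/8 + 3*x^2/8 + 2*x


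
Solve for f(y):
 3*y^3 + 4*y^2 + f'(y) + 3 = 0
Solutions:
 f(y) = C1 - 3*y^4/4 - 4*y^3/3 - 3*y


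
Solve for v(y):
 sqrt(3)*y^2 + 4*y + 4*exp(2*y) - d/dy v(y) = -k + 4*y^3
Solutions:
 v(y) = C1 + k*y - y^4 + sqrt(3)*y^3/3 + 2*y^2 + 2*exp(2*y)


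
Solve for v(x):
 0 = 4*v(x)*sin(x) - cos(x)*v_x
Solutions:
 v(x) = C1/cos(x)^4


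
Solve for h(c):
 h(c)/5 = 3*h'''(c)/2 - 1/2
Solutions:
 h(c) = C3*exp(15^(2/3)*2^(1/3)*c/15) + (C1*sin(2^(1/3)*3^(1/6)*5^(2/3)*c/10) + C2*cos(2^(1/3)*3^(1/6)*5^(2/3)*c/10))*exp(-15^(2/3)*2^(1/3)*c/30) - 5/2


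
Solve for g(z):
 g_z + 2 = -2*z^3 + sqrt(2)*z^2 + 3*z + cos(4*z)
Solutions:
 g(z) = C1 - z^4/2 + sqrt(2)*z^3/3 + 3*z^2/2 - 2*z + sin(4*z)/4


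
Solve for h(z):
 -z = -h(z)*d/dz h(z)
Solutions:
 h(z) = -sqrt(C1 + z^2)
 h(z) = sqrt(C1 + z^2)


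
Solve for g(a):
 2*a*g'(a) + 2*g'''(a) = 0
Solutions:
 g(a) = C1 + Integral(C2*airyai(-a) + C3*airybi(-a), a)


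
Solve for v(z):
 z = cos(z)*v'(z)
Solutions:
 v(z) = C1 + Integral(z/cos(z), z)


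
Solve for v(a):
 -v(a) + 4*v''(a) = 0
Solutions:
 v(a) = C1*exp(-a/2) + C2*exp(a/2)


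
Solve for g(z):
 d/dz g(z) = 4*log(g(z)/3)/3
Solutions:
 3*Integral(1/(-log(_y) + log(3)), (_y, g(z)))/4 = C1 - z


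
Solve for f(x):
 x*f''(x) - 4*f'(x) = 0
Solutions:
 f(x) = C1 + C2*x^5


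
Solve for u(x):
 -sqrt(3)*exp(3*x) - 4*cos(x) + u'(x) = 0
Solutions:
 u(x) = C1 + sqrt(3)*exp(3*x)/3 + 4*sin(x)


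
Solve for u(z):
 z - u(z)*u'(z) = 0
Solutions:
 u(z) = -sqrt(C1 + z^2)
 u(z) = sqrt(C1 + z^2)


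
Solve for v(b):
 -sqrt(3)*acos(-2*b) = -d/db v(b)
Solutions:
 v(b) = C1 + sqrt(3)*(b*acos(-2*b) + sqrt(1 - 4*b^2)/2)


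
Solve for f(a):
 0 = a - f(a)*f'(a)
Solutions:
 f(a) = -sqrt(C1 + a^2)
 f(a) = sqrt(C1 + a^2)


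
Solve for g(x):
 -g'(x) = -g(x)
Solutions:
 g(x) = C1*exp(x)


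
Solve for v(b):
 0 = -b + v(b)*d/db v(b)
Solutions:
 v(b) = -sqrt(C1 + b^2)
 v(b) = sqrt(C1 + b^2)


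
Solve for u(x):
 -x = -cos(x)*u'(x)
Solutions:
 u(x) = C1 + Integral(x/cos(x), x)


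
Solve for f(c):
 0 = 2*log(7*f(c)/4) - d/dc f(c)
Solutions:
 Integral(1/(-log(_y) - log(7) + 2*log(2)), (_y, f(c)))/2 = C1 - c


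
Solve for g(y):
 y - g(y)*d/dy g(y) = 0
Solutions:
 g(y) = -sqrt(C1 + y^2)
 g(y) = sqrt(C1 + y^2)


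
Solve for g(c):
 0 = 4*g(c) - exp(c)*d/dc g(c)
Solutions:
 g(c) = C1*exp(-4*exp(-c))


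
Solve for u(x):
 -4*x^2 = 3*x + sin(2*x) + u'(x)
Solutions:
 u(x) = C1 - 4*x^3/3 - 3*x^2/2 + cos(2*x)/2


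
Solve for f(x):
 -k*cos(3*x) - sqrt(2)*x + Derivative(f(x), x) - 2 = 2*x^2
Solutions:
 f(x) = C1 + k*sin(3*x)/3 + 2*x^3/3 + sqrt(2)*x^2/2 + 2*x


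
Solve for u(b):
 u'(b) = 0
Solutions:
 u(b) = C1


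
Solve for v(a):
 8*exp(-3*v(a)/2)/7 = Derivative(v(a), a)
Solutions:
 v(a) = 2*log(C1 + 12*a/7)/3
 v(a) = 2*log(14^(2/3)*(-3^(1/3) - 3^(5/6)*I)*(C1 + 8*a)^(1/3)/28)
 v(a) = 2*log(14^(2/3)*(-3^(1/3) + 3^(5/6)*I)*(C1 + 8*a)^(1/3)/28)


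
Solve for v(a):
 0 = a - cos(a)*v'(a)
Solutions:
 v(a) = C1 + Integral(a/cos(a), a)


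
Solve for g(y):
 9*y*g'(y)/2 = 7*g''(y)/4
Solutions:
 g(y) = C1 + C2*erfi(3*sqrt(7)*y/7)


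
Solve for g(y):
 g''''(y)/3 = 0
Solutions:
 g(y) = C1 + C2*y + C3*y^2 + C4*y^3


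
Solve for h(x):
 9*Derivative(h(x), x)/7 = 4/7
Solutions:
 h(x) = C1 + 4*x/9


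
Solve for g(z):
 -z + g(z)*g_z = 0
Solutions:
 g(z) = -sqrt(C1 + z^2)
 g(z) = sqrt(C1 + z^2)


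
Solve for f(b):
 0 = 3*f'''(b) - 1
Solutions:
 f(b) = C1 + C2*b + C3*b^2 + b^3/18


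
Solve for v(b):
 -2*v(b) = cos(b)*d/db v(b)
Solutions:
 v(b) = C1*(sin(b) - 1)/(sin(b) + 1)


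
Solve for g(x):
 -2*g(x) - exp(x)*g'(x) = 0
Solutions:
 g(x) = C1*exp(2*exp(-x))


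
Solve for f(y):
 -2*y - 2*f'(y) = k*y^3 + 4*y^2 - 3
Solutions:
 f(y) = C1 - k*y^4/8 - 2*y^3/3 - y^2/2 + 3*y/2


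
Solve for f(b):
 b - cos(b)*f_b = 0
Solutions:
 f(b) = C1 + Integral(b/cos(b), b)


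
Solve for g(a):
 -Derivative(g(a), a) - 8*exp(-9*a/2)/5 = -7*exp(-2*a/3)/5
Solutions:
 g(a) = C1 + 16*exp(-9*a/2)/45 - 21*exp(-2*a/3)/10


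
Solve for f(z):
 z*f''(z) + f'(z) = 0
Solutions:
 f(z) = C1 + C2*log(z)


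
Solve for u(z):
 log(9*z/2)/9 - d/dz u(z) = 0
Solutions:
 u(z) = C1 + z*log(z)/9 - z/9 - z*log(2)/9 + 2*z*log(3)/9


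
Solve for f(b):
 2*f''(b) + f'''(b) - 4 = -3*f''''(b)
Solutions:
 f(b) = C1 + C2*b + b^2 + (C3*sin(sqrt(23)*b/6) + C4*cos(sqrt(23)*b/6))*exp(-b/6)


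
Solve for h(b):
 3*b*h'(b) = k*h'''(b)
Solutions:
 h(b) = C1 + Integral(C2*airyai(3^(1/3)*b*(1/k)^(1/3)) + C3*airybi(3^(1/3)*b*(1/k)^(1/3)), b)


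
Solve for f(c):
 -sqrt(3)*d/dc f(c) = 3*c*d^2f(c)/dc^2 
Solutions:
 f(c) = C1 + C2*c^(1 - sqrt(3)/3)


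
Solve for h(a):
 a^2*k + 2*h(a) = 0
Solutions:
 h(a) = -a^2*k/2


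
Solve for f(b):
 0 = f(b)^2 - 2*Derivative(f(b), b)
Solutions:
 f(b) = -2/(C1 + b)


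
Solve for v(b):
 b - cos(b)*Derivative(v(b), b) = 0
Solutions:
 v(b) = C1 + Integral(b/cos(b), b)


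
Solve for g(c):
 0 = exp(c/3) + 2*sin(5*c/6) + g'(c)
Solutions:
 g(c) = C1 - 3*exp(c/3) + 12*cos(5*c/6)/5


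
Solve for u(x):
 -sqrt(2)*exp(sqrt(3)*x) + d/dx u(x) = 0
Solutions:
 u(x) = C1 + sqrt(6)*exp(sqrt(3)*x)/3


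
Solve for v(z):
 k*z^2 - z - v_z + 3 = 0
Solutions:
 v(z) = C1 + k*z^3/3 - z^2/2 + 3*z


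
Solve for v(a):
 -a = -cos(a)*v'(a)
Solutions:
 v(a) = C1 + Integral(a/cos(a), a)


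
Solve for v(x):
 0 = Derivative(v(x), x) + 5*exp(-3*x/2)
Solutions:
 v(x) = C1 + 10*exp(-3*x/2)/3


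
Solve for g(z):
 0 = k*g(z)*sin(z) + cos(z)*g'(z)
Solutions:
 g(z) = C1*exp(k*log(cos(z)))


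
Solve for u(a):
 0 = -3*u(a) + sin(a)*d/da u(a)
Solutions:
 u(a) = C1*(cos(a) - 1)^(3/2)/(cos(a) + 1)^(3/2)


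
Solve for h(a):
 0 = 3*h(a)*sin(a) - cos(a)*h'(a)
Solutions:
 h(a) = C1/cos(a)^3


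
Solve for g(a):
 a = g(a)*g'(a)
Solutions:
 g(a) = -sqrt(C1 + a^2)
 g(a) = sqrt(C1 + a^2)


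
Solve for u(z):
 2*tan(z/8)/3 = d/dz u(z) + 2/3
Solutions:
 u(z) = C1 - 2*z/3 - 16*log(cos(z/8))/3


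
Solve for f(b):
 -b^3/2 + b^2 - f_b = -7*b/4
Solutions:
 f(b) = C1 - b^4/8 + b^3/3 + 7*b^2/8


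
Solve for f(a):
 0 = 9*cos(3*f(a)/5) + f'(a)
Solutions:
 9*a - 5*log(sin(3*f(a)/5) - 1)/6 + 5*log(sin(3*f(a)/5) + 1)/6 = C1


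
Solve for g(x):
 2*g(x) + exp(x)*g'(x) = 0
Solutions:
 g(x) = C1*exp(2*exp(-x))


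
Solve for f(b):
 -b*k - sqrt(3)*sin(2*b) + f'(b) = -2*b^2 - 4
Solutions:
 f(b) = C1 - 2*b^3/3 + b^2*k/2 - 4*b - sqrt(3)*cos(2*b)/2


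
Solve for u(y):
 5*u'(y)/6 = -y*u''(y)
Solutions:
 u(y) = C1 + C2*y^(1/6)


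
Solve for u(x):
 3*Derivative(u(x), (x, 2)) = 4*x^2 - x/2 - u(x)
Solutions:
 u(x) = C1*sin(sqrt(3)*x/3) + C2*cos(sqrt(3)*x/3) + 4*x^2 - x/2 - 24


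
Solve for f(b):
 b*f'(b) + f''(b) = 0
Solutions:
 f(b) = C1 + C2*erf(sqrt(2)*b/2)


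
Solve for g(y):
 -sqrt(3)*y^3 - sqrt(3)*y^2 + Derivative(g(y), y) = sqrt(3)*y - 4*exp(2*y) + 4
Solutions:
 g(y) = C1 + sqrt(3)*y^4/4 + sqrt(3)*y^3/3 + sqrt(3)*y^2/2 + 4*y - 2*exp(2*y)


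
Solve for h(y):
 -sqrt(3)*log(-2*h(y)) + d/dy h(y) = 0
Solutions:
 -sqrt(3)*Integral(1/(log(-_y) + log(2)), (_y, h(y)))/3 = C1 - y


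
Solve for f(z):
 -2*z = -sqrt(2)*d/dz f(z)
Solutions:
 f(z) = C1 + sqrt(2)*z^2/2


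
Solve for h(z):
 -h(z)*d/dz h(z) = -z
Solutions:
 h(z) = -sqrt(C1 + z^2)
 h(z) = sqrt(C1 + z^2)


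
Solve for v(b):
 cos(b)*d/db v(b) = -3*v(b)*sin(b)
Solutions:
 v(b) = C1*cos(b)^3


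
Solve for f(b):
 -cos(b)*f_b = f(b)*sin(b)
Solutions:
 f(b) = C1*cos(b)


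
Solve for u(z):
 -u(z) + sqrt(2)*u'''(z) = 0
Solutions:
 u(z) = C3*exp(2^(5/6)*z/2) + (C1*sin(2^(5/6)*sqrt(3)*z/4) + C2*cos(2^(5/6)*sqrt(3)*z/4))*exp(-2^(5/6)*z/4)


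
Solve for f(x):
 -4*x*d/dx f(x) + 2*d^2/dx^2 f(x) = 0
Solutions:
 f(x) = C1 + C2*erfi(x)


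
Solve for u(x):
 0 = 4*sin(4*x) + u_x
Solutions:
 u(x) = C1 + cos(4*x)


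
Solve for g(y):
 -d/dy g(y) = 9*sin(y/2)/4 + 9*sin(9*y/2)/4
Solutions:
 g(y) = C1 + 9*cos(y/2)/2 + cos(9*y/2)/2


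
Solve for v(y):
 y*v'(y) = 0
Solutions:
 v(y) = C1


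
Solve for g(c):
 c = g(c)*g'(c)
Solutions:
 g(c) = -sqrt(C1 + c^2)
 g(c) = sqrt(C1 + c^2)


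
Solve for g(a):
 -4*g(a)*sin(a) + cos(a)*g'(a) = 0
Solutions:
 g(a) = C1/cos(a)^4


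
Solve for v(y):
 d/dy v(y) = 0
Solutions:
 v(y) = C1


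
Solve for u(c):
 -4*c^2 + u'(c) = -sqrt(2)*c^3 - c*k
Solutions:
 u(c) = C1 - sqrt(2)*c^4/4 + 4*c^3/3 - c^2*k/2


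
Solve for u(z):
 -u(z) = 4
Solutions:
 u(z) = -4
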